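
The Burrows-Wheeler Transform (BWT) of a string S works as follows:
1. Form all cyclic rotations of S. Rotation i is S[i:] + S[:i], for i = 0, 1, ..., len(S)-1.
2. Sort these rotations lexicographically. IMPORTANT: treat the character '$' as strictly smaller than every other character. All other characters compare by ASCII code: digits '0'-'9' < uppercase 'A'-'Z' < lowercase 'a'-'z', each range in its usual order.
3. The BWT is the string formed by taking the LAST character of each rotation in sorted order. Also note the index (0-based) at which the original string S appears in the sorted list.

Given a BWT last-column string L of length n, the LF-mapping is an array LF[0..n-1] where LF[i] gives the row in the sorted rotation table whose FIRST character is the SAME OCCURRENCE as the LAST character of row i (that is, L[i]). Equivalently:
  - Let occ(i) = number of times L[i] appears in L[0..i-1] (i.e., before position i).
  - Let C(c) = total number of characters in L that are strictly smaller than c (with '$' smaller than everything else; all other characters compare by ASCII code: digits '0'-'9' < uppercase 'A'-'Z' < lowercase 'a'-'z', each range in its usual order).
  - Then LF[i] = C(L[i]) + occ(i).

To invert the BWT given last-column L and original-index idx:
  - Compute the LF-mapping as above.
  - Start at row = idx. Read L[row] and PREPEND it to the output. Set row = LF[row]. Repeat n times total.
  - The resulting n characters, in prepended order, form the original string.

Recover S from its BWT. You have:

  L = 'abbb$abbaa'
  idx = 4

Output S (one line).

LF mapping: 1 5 6 7 0 2 8 9 3 4
Walk LF starting at row 4, prepending L[row]:
  step 1: row=4, L[4]='$', prepend. Next row=LF[4]=0
  step 2: row=0, L[0]='a', prepend. Next row=LF[0]=1
  step 3: row=1, L[1]='b', prepend. Next row=LF[1]=5
  step 4: row=5, L[5]='a', prepend. Next row=LF[5]=2
  step 5: row=2, L[2]='b', prepend. Next row=LF[2]=6
  step 6: row=6, L[6]='b', prepend. Next row=LF[6]=8
  step 7: row=8, L[8]='a', prepend. Next row=LF[8]=3
  step 8: row=3, L[3]='b', prepend. Next row=LF[3]=7
  step 9: row=7, L[7]='b', prepend. Next row=LF[7]=9
  step 10: row=9, L[9]='a', prepend. Next row=LF[9]=4
Reversed output: abbabbaba$

Answer: abbabbaba$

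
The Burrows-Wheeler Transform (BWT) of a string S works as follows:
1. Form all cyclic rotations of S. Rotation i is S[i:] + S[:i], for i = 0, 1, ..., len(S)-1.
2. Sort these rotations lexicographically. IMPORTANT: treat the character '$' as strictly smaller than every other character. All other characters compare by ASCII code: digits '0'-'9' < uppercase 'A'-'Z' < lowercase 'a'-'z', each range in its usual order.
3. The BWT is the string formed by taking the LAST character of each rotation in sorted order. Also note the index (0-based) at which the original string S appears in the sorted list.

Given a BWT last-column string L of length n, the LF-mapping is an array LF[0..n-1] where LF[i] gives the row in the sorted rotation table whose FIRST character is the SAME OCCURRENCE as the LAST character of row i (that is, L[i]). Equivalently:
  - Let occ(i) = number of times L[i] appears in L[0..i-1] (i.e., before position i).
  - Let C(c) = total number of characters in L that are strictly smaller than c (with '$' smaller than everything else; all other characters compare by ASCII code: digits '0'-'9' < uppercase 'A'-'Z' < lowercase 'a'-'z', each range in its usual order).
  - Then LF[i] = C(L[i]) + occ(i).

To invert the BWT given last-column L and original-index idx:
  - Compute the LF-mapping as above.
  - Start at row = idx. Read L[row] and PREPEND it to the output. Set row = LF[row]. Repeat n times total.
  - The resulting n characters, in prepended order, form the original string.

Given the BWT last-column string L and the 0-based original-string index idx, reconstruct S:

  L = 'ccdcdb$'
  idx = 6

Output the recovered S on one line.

Answer: dccbdc$

Derivation:
LF mapping: 2 3 5 4 6 1 0
Walk LF starting at row 6, prepending L[row]:
  step 1: row=6, L[6]='$', prepend. Next row=LF[6]=0
  step 2: row=0, L[0]='c', prepend. Next row=LF[0]=2
  step 3: row=2, L[2]='d', prepend. Next row=LF[2]=5
  step 4: row=5, L[5]='b', prepend. Next row=LF[5]=1
  step 5: row=1, L[1]='c', prepend. Next row=LF[1]=3
  step 6: row=3, L[3]='c', prepend. Next row=LF[3]=4
  step 7: row=4, L[4]='d', prepend. Next row=LF[4]=6
Reversed output: dccbdc$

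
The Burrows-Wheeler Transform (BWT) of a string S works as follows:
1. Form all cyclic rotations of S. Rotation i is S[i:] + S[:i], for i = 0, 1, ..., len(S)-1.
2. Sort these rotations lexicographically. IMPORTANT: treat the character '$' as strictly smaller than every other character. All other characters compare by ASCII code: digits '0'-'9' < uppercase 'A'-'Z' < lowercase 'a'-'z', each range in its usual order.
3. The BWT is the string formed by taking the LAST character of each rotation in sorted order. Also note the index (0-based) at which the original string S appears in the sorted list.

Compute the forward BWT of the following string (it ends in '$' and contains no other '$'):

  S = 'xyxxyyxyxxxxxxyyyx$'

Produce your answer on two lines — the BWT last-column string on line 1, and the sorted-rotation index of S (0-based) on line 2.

Answer: xyyxxxyxy$xxyxxyyxx
9

Derivation:
All 19 rotations (rotation i = S[i:]+S[:i]):
  rot[0] = xyxxyyxyxxxxxxyyyx$
  rot[1] = yxxyyxyxxxxxxyyyx$x
  rot[2] = xxyyxyxxxxxxyyyx$xy
  rot[3] = xyyxyxxxxxxyyyx$xyx
  rot[4] = yyxyxxxxxxyyyx$xyxx
  rot[5] = yxyxxxxxxyyyx$xyxxy
  rot[6] = xyxxxxxxyyyx$xyxxyy
  rot[7] = yxxxxxxyyyx$xyxxyyx
  rot[8] = xxxxxxyyyx$xyxxyyxy
  rot[9] = xxxxxyyyx$xyxxyyxyx
  rot[10] = xxxxyyyx$xyxxyyxyxx
  rot[11] = xxxyyyx$xyxxyyxyxxx
  rot[12] = xxyyyx$xyxxyyxyxxxx
  rot[13] = xyyyx$xyxxyyxyxxxxx
  rot[14] = yyyx$xyxxyyxyxxxxxx
  rot[15] = yyx$xyxxyyxyxxxxxxy
  rot[16] = yx$xyxxyyxyxxxxxxyy
  rot[17] = x$xyxxyyxyxxxxxxyyy
  rot[18] = $xyxxyyxyxxxxxxyyyx
Sorted (with $ < everything):
  sorted[0] = $xyxxyyxyxxxxxxyyyx  (last char: 'x')
  sorted[1] = x$xyxxyyxyxxxxxxyyy  (last char: 'y')
  sorted[2] = xxxxxxyyyx$xyxxyyxy  (last char: 'y')
  sorted[3] = xxxxxyyyx$xyxxyyxyx  (last char: 'x')
  sorted[4] = xxxxyyyx$xyxxyyxyxx  (last char: 'x')
  sorted[5] = xxxyyyx$xyxxyyxyxxx  (last char: 'x')
  sorted[6] = xxyyxyxxxxxxyyyx$xy  (last char: 'y')
  sorted[7] = xxyyyx$xyxxyyxyxxxx  (last char: 'x')
  sorted[8] = xyxxxxxxyyyx$xyxxyy  (last char: 'y')
  sorted[9] = xyxxyyxyxxxxxxyyyx$  (last char: '$')
  sorted[10] = xyyxyxxxxxxyyyx$xyx  (last char: 'x')
  sorted[11] = xyyyx$xyxxyyxyxxxxx  (last char: 'x')
  sorted[12] = yx$xyxxyyxyxxxxxxyy  (last char: 'y')
  sorted[13] = yxxxxxxyyyx$xyxxyyx  (last char: 'x')
  sorted[14] = yxxyyxyxxxxxxyyyx$x  (last char: 'x')
  sorted[15] = yxyxxxxxxyyyx$xyxxy  (last char: 'y')
  sorted[16] = yyx$xyxxyyxyxxxxxxy  (last char: 'y')
  sorted[17] = yyxyxxxxxxyyyx$xyxx  (last char: 'x')
  sorted[18] = yyyx$xyxxyyxyxxxxxx  (last char: 'x')
Last column: xyyxxxyxy$xxyxxyyxx
Original string S is at sorted index 9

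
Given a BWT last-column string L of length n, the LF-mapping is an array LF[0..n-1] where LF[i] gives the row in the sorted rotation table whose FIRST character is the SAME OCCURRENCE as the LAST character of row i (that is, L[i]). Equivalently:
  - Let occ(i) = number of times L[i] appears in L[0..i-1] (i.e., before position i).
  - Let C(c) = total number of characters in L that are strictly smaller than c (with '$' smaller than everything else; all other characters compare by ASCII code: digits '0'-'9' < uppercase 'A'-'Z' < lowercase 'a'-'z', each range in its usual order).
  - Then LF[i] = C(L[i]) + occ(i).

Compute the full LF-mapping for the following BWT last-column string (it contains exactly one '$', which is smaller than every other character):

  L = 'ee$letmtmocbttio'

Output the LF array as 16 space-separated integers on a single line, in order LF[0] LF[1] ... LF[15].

Answer: 3 4 0 7 5 12 8 13 9 10 2 1 14 15 6 11

Derivation:
Char counts: '$':1, 'b':1, 'c':1, 'e':3, 'i':1, 'l':1, 'm':2, 'o':2, 't':4
C (first-col start): C('$')=0, C('b')=1, C('c')=2, C('e')=3, C('i')=6, C('l')=7, C('m')=8, C('o')=10, C('t')=12
L[0]='e': occ=0, LF[0]=C('e')+0=3+0=3
L[1]='e': occ=1, LF[1]=C('e')+1=3+1=4
L[2]='$': occ=0, LF[2]=C('$')+0=0+0=0
L[3]='l': occ=0, LF[3]=C('l')+0=7+0=7
L[4]='e': occ=2, LF[4]=C('e')+2=3+2=5
L[5]='t': occ=0, LF[5]=C('t')+0=12+0=12
L[6]='m': occ=0, LF[6]=C('m')+0=8+0=8
L[7]='t': occ=1, LF[7]=C('t')+1=12+1=13
L[8]='m': occ=1, LF[8]=C('m')+1=8+1=9
L[9]='o': occ=0, LF[9]=C('o')+0=10+0=10
L[10]='c': occ=0, LF[10]=C('c')+0=2+0=2
L[11]='b': occ=0, LF[11]=C('b')+0=1+0=1
L[12]='t': occ=2, LF[12]=C('t')+2=12+2=14
L[13]='t': occ=3, LF[13]=C('t')+3=12+3=15
L[14]='i': occ=0, LF[14]=C('i')+0=6+0=6
L[15]='o': occ=1, LF[15]=C('o')+1=10+1=11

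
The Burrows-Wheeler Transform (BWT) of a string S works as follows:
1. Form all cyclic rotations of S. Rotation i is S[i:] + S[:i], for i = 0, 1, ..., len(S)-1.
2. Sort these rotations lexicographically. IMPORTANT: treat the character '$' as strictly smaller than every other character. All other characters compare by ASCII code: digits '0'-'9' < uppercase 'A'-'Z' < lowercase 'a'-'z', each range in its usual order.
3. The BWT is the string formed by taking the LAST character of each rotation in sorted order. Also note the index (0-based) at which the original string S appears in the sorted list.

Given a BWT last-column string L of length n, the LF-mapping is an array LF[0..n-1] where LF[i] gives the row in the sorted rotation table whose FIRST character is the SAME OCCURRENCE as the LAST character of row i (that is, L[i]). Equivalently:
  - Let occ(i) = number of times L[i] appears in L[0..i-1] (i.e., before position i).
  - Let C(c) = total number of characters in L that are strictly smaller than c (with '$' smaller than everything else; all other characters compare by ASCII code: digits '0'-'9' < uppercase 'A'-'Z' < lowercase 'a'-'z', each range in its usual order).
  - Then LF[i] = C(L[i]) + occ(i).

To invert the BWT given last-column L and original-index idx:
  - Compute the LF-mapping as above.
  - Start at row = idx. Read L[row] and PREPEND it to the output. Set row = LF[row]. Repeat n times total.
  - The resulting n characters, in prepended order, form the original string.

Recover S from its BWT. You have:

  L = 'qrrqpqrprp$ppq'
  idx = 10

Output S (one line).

Answer: rpprpqpqrqprq$

Derivation:
LF mapping: 6 10 11 7 1 8 12 2 13 3 0 4 5 9
Walk LF starting at row 10, prepending L[row]:
  step 1: row=10, L[10]='$', prepend. Next row=LF[10]=0
  step 2: row=0, L[0]='q', prepend. Next row=LF[0]=6
  step 3: row=6, L[6]='r', prepend. Next row=LF[6]=12
  step 4: row=12, L[12]='p', prepend. Next row=LF[12]=5
  step 5: row=5, L[5]='q', prepend. Next row=LF[5]=8
  step 6: row=8, L[8]='r', prepend. Next row=LF[8]=13
  step 7: row=13, L[13]='q', prepend. Next row=LF[13]=9
  step 8: row=9, L[9]='p', prepend. Next row=LF[9]=3
  step 9: row=3, L[3]='q', prepend. Next row=LF[3]=7
  step 10: row=7, L[7]='p', prepend. Next row=LF[7]=2
  step 11: row=2, L[2]='r', prepend. Next row=LF[2]=11
  step 12: row=11, L[11]='p', prepend. Next row=LF[11]=4
  step 13: row=4, L[4]='p', prepend. Next row=LF[4]=1
  step 14: row=1, L[1]='r', prepend. Next row=LF[1]=10
Reversed output: rpprpqpqrqprq$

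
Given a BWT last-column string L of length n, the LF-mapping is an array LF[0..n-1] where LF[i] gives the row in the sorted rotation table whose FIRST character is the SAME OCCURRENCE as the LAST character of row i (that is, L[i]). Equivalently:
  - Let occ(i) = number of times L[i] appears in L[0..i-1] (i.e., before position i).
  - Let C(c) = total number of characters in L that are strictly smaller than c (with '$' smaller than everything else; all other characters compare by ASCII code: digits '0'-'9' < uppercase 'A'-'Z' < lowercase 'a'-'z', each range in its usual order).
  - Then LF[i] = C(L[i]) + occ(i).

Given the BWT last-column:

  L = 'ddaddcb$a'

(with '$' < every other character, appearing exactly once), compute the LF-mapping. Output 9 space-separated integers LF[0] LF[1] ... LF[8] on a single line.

Char counts: '$':1, 'a':2, 'b':1, 'c':1, 'd':4
C (first-col start): C('$')=0, C('a')=1, C('b')=3, C('c')=4, C('d')=5
L[0]='d': occ=0, LF[0]=C('d')+0=5+0=5
L[1]='d': occ=1, LF[1]=C('d')+1=5+1=6
L[2]='a': occ=0, LF[2]=C('a')+0=1+0=1
L[3]='d': occ=2, LF[3]=C('d')+2=5+2=7
L[4]='d': occ=3, LF[4]=C('d')+3=5+3=8
L[5]='c': occ=0, LF[5]=C('c')+0=4+0=4
L[6]='b': occ=0, LF[6]=C('b')+0=3+0=3
L[7]='$': occ=0, LF[7]=C('$')+0=0+0=0
L[8]='a': occ=1, LF[8]=C('a')+1=1+1=2

Answer: 5 6 1 7 8 4 3 0 2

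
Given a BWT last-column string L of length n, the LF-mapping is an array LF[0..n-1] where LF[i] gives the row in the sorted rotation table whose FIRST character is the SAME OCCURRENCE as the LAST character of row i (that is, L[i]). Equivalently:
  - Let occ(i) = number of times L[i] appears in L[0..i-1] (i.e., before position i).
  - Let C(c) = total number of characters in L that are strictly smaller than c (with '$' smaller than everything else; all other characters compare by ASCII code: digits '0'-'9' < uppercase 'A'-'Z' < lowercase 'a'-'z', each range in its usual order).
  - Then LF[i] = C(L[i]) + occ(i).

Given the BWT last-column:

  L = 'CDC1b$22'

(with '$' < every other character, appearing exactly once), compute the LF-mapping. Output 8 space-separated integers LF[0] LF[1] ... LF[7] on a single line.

Answer: 4 6 5 1 7 0 2 3

Derivation:
Char counts: '$':1, '1':1, '2':2, 'C':2, 'D':1, 'b':1
C (first-col start): C('$')=0, C('1')=1, C('2')=2, C('C')=4, C('D')=6, C('b')=7
L[0]='C': occ=0, LF[0]=C('C')+0=4+0=4
L[1]='D': occ=0, LF[1]=C('D')+0=6+0=6
L[2]='C': occ=1, LF[2]=C('C')+1=4+1=5
L[3]='1': occ=0, LF[3]=C('1')+0=1+0=1
L[4]='b': occ=0, LF[4]=C('b')+0=7+0=7
L[5]='$': occ=0, LF[5]=C('$')+0=0+0=0
L[6]='2': occ=0, LF[6]=C('2')+0=2+0=2
L[7]='2': occ=1, LF[7]=C('2')+1=2+1=3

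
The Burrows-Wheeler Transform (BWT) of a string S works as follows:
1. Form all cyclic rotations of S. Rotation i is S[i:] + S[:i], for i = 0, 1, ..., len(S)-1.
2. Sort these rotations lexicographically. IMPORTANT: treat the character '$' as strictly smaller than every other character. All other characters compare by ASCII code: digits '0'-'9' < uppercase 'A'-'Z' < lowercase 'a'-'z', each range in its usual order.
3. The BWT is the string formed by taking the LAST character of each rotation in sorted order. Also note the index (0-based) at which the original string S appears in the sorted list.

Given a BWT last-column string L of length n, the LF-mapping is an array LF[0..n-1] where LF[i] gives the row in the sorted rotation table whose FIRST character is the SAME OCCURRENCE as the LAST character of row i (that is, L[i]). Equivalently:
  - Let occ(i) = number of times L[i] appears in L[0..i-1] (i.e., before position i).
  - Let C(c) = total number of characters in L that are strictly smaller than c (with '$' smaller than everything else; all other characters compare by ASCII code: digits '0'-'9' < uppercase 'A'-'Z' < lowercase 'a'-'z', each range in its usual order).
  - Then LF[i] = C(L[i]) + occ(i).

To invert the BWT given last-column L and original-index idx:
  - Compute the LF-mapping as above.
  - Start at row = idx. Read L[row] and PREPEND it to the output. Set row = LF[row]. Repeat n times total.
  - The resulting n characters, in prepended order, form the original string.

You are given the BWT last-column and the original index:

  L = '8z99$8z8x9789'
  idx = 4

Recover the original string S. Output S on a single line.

LF mapping: 2 11 6 7 0 3 12 4 10 8 1 5 9
Walk LF starting at row 4, prepending L[row]:
  step 1: row=4, L[4]='$', prepend. Next row=LF[4]=0
  step 2: row=0, L[0]='8', prepend. Next row=LF[0]=2
  step 3: row=2, L[2]='9', prepend. Next row=LF[2]=6
  step 4: row=6, L[6]='z', prepend. Next row=LF[6]=12
  step 5: row=12, L[12]='9', prepend. Next row=LF[12]=9
  step 6: row=9, L[9]='9', prepend. Next row=LF[9]=8
  step 7: row=8, L[8]='x', prepend. Next row=LF[8]=10
  step 8: row=10, L[10]='7', prepend. Next row=LF[10]=1
  step 9: row=1, L[1]='z', prepend. Next row=LF[1]=11
  step 10: row=11, L[11]='8', prepend. Next row=LF[11]=5
  step 11: row=5, L[5]='8', prepend. Next row=LF[5]=3
  step 12: row=3, L[3]='9', prepend. Next row=LF[3]=7
  step 13: row=7, L[7]='8', prepend. Next row=LF[7]=4
Reversed output: 8988z7x99z98$

Answer: 8988z7x99z98$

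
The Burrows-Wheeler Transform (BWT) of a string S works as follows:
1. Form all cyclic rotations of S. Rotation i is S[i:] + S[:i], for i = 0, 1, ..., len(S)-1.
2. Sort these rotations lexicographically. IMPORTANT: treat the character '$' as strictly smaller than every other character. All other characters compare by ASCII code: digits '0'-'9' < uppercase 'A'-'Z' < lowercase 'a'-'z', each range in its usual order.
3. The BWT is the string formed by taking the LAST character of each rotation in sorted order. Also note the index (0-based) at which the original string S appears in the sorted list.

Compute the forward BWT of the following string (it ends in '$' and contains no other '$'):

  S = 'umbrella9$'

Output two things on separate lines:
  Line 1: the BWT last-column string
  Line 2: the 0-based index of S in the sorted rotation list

Answer: 9almrleub$
9

Derivation:
All 10 rotations (rotation i = S[i:]+S[:i]):
  rot[0] = umbrella9$
  rot[1] = mbrella9$u
  rot[2] = brella9$um
  rot[3] = rella9$umb
  rot[4] = ella9$umbr
  rot[5] = lla9$umbre
  rot[6] = la9$umbrel
  rot[7] = a9$umbrell
  rot[8] = 9$umbrella
  rot[9] = $umbrella9
Sorted (with $ < everything):
  sorted[0] = $umbrella9  (last char: '9')
  sorted[1] = 9$umbrella  (last char: 'a')
  sorted[2] = a9$umbrell  (last char: 'l')
  sorted[3] = brella9$um  (last char: 'm')
  sorted[4] = ella9$umbr  (last char: 'r')
  sorted[5] = la9$umbrel  (last char: 'l')
  sorted[6] = lla9$umbre  (last char: 'e')
  sorted[7] = mbrella9$u  (last char: 'u')
  sorted[8] = rella9$umb  (last char: 'b')
  sorted[9] = umbrella9$  (last char: '$')
Last column: 9almrleub$
Original string S is at sorted index 9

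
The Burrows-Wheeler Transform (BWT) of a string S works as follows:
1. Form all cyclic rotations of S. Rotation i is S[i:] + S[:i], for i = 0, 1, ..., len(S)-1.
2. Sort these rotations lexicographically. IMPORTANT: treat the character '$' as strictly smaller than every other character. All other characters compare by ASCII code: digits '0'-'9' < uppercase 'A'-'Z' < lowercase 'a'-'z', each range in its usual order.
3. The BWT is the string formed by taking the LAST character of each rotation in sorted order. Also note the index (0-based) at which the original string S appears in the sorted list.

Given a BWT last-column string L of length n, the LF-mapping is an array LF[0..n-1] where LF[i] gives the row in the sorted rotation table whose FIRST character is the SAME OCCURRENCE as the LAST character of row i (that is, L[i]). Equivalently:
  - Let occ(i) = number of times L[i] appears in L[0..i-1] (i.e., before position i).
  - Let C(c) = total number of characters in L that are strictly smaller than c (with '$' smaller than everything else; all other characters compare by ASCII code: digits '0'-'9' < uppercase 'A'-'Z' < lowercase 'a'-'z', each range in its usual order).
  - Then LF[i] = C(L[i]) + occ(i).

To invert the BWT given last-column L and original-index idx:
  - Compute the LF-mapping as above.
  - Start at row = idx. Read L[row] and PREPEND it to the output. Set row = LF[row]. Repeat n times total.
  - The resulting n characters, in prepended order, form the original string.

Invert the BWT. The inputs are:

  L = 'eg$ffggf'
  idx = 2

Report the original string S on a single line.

Answer: fffggge$

Derivation:
LF mapping: 1 5 0 2 3 6 7 4
Walk LF starting at row 2, prepending L[row]:
  step 1: row=2, L[2]='$', prepend. Next row=LF[2]=0
  step 2: row=0, L[0]='e', prepend. Next row=LF[0]=1
  step 3: row=1, L[1]='g', prepend. Next row=LF[1]=5
  step 4: row=5, L[5]='g', prepend. Next row=LF[5]=6
  step 5: row=6, L[6]='g', prepend. Next row=LF[6]=7
  step 6: row=7, L[7]='f', prepend. Next row=LF[7]=4
  step 7: row=4, L[4]='f', prepend. Next row=LF[4]=3
  step 8: row=3, L[3]='f', prepend. Next row=LF[3]=2
Reversed output: fffggge$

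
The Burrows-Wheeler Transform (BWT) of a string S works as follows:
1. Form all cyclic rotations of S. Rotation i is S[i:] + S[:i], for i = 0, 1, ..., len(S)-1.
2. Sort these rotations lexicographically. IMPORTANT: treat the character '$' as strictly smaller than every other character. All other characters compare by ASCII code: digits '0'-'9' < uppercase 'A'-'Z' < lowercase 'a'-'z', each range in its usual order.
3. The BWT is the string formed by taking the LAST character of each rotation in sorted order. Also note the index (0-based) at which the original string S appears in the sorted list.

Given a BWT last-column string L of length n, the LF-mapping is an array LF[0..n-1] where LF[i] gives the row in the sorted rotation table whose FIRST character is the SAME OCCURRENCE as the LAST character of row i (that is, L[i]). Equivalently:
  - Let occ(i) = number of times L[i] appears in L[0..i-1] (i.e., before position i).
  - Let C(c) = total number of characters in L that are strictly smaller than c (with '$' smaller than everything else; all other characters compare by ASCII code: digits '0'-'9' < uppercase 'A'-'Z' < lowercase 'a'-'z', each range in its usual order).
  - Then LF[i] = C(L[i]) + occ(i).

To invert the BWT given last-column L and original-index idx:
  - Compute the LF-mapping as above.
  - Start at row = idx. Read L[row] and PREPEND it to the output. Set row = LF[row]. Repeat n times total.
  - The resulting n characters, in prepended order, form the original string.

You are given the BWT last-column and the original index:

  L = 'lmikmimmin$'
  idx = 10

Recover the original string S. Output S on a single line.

Answer: nmmkimmiil$

Derivation:
LF mapping: 5 6 1 4 7 2 8 9 3 10 0
Walk LF starting at row 10, prepending L[row]:
  step 1: row=10, L[10]='$', prepend. Next row=LF[10]=0
  step 2: row=0, L[0]='l', prepend. Next row=LF[0]=5
  step 3: row=5, L[5]='i', prepend. Next row=LF[5]=2
  step 4: row=2, L[2]='i', prepend. Next row=LF[2]=1
  step 5: row=1, L[1]='m', prepend. Next row=LF[1]=6
  step 6: row=6, L[6]='m', prepend. Next row=LF[6]=8
  step 7: row=8, L[8]='i', prepend. Next row=LF[8]=3
  step 8: row=3, L[3]='k', prepend. Next row=LF[3]=4
  step 9: row=4, L[4]='m', prepend. Next row=LF[4]=7
  step 10: row=7, L[7]='m', prepend. Next row=LF[7]=9
  step 11: row=9, L[9]='n', prepend. Next row=LF[9]=10
Reversed output: nmmkimmiil$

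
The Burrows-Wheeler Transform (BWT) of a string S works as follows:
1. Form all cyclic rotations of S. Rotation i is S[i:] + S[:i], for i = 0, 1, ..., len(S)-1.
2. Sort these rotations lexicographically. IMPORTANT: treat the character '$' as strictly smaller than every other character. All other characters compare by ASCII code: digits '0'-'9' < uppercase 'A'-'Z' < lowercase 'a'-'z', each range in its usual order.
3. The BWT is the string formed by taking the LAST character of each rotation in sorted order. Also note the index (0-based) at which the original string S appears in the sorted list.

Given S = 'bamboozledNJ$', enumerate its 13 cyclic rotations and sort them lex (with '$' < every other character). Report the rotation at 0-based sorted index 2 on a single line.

Answer: NJ$bamboozled

Derivation:
All 13 rotations (rotation i = S[i:]+S[:i]):
  rot[0] = bamboozledNJ$
  rot[1] = amboozledNJ$b
  rot[2] = mboozledNJ$ba
  rot[3] = boozledNJ$bam
  rot[4] = oozledNJ$bamb
  rot[5] = ozledNJ$bambo
  rot[6] = zledNJ$bamboo
  rot[7] = ledNJ$bambooz
  rot[8] = edNJ$bamboozl
  rot[9] = dNJ$bamboozle
  rot[10] = NJ$bamboozled
  rot[11] = J$bamboozledN
  rot[12] = $bamboozledNJ
Sorted (with $ < everything):
  sorted[0] = $bamboozledNJ
  sorted[1] = J$bamboozledN
  sorted[2] = NJ$bamboozled
  sorted[3] = amboozledNJ$b
  sorted[4] = bamboozledNJ$
  sorted[5] = boozledNJ$bam
  sorted[6] = dNJ$bamboozle
  sorted[7] = edNJ$bamboozl
  sorted[8] = ledNJ$bambooz
  sorted[9] = mboozledNJ$ba
  sorted[10] = oozledNJ$bamb
  sorted[11] = ozledNJ$bambo
  sorted[12] = zledNJ$bamboo
sorted[2] = NJ$bamboozled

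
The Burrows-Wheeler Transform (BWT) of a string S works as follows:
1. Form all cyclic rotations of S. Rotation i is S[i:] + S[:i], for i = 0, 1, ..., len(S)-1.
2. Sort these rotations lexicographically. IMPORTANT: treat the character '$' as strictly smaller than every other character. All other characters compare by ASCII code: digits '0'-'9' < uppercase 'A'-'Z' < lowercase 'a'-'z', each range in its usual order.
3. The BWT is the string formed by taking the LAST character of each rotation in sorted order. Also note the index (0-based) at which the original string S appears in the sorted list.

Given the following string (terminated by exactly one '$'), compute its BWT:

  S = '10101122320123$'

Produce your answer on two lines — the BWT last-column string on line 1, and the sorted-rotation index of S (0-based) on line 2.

All 15 rotations (rotation i = S[i:]+S[:i]):
  rot[0] = 10101122320123$
  rot[1] = 0101122320123$1
  rot[2] = 101122320123$10
  rot[3] = 01122320123$101
  rot[4] = 1122320123$1010
  rot[5] = 122320123$10101
  rot[6] = 22320123$101011
  rot[7] = 2320123$1010112
  rot[8] = 320123$10101122
  rot[9] = 20123$101011223
  rot[10] = 0123$1010112232
  rot[11] = 123$10101122320
  rot[12] = 23$101011223201
  rot[13] = 3$1010112232012
  rot[14] = $10101122320123
Sorted (with $ < everything):
  sorted[0] = $10101122320123  (last char: '3')
  sorted[1] = 0101122320123$1  (last char: '1')
  sorted[2] = 01122320123$101  (last char: '1')
  sorted[3] = 0123$1010112232  (last char: '2')
  sorted[4] = 10101122320123$  (last char: '$')
  sorted[5] = 101122320123$10  (last char: '0')
  sorted[6] = 1122320123$1010  (last char: '0')
  sorted[7] = 122320123$10101  (last char: '1')
  sorted[8] = 123$10101122320  (last char: '0')
  sorted[9] = 20123$101011223  (last char: '3')
  sorted[10] = 22320123$101011  (last char: '1')
  sorted[11] = 23$101011223201  (last char: '1')
  sorted[12] = 2320123$1010112  (last char: '2')
  sorted[13] = 3$1010112232012  (last char: '2')
  sorted[14] = 320123$10101122  (last char: '2')
Last column: 3112$0010311222
Original string S is at sorted index 4

Answer: 3112$0010311222
4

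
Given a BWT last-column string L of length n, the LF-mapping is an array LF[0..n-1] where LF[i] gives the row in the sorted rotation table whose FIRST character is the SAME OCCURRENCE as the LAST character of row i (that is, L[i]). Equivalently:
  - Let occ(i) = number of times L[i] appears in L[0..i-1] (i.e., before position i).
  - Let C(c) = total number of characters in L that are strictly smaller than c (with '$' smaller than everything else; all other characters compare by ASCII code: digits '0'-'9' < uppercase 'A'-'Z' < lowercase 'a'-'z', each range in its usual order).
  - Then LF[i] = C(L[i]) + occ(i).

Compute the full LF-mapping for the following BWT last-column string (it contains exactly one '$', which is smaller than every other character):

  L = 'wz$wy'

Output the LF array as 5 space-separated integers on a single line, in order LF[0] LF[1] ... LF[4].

Answer: 1 4 0 2 3

Derivation:
Char counts: '$':1, 'w':2, 'y':1, 'z':1
C (first-col start): C('$')=0, C('w')=1, C('y')=3, C('z')=4
L[0]='w': occ=0, LF[0]=C('w')+0=1+0=1
L[1]='z': occ=0, LF[1]=C('z')+0=4+0=4
L[2]='$': occ=0, LF[2]=C('$')+0=0+0=0
L[3]='w': occ=1, LF[3]=C('w')+1=1+1=2
L[4]='y': occ=0, LF[4]=C('y')+0=3+0=3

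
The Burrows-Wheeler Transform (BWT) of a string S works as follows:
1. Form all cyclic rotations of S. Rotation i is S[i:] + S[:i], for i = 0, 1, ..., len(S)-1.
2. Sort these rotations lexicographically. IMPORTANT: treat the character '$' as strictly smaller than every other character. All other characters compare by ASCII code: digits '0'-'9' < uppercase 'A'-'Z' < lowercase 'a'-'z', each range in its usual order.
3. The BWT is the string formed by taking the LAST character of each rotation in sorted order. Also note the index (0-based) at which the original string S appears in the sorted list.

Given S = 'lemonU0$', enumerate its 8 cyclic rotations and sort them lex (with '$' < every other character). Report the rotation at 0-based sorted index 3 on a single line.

Answer: emonU0$l

Derivation:
All 8 rotations (rotation i = S[i:]+S[:i]):
  rot[0] = lemonU0$
  rot[1] = emonU0$l
  rot[2] = monU0$le
  rot[3] = onU0$lem
  rot[4] = nU0$lemo
  rot[5] = U0$lemon
  rot[6] = 0$lemonU
  rot[7] = $lemonU0
Sorted (with $ < everything):
  sorted[0] = $lemonU0
  sorted[1] = 0$lemonU
  sorted[2] = U0$lemon
  sorted[3] = emonU0$l
  sorted[4] = lemonU0$
  sorted[5] = monU0$le
  sorted[6] = nU0$lemo
  sorted[7] = onU0$lem
sorted[3] = emonU0$l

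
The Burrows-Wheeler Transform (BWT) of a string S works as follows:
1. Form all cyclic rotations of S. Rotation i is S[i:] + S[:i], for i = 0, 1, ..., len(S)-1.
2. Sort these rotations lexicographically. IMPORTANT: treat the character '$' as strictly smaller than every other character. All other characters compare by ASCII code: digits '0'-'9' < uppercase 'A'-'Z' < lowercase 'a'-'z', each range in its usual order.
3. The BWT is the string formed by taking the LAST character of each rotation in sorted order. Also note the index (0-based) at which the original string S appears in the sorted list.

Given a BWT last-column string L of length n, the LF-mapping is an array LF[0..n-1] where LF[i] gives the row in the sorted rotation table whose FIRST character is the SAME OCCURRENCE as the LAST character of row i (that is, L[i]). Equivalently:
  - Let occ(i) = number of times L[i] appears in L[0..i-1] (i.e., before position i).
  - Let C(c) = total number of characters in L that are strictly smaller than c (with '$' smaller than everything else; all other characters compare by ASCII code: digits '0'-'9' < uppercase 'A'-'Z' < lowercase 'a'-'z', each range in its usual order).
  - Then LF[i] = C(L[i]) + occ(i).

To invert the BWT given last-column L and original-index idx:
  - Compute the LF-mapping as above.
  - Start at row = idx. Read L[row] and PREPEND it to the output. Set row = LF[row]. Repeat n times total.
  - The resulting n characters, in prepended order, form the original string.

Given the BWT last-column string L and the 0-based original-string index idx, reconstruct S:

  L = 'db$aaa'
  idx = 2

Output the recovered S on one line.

Answer: abaad$

Derivation:
LF mapping: 5 4 0 1 2 3
Walk LF starting at row 2, prepending L[row]:
  step 1: row=2, L[2]='$', prepend. Next row=LF[2]=0
  step 2: row=0, L[0]='d', prepend. Next row=LF[0]=5
  step 3: row=5, L[5]='a', prepend. Next row=LF[5]=3
  step 4: row=3, L[3]='a', prepend. Next row=LF[3]=1
  step 5: row=1, L[1]='b', prepend. Next row=LF[1]=4
  step 6: row=4, L[4]='a', prepend. Next row=LF[4]=2
Reversed output: abaad$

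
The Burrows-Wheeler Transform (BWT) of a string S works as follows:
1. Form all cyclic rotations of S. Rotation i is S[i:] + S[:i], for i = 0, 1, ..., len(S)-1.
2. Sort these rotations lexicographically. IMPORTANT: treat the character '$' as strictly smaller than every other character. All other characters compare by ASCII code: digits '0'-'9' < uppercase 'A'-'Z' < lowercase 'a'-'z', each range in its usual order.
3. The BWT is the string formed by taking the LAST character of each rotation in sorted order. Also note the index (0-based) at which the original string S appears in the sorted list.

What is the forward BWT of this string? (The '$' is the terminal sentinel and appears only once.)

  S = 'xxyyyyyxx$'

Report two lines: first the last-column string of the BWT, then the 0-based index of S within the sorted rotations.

All 10 rotations (rotation i = S[i:]+S[:i]):
  rot[0] = xxyyyyyxx$
  rot[1] = xyyyyyxx$x
  rot[2] = yyyyyxx$xx
  rot[3] = yyyyxx$xxy
  rot[4] = yyyxx$xxyy
  rot[5] = yyxx$xxyyy
  rot[6] = yxx$xxyyyy
  rot[7] = xx$xxyyyyy
  rot[8] = x$xxyyyyyx
  rot[9] = $xxyyyyyxx
Sorted (with $ < everything):
  sorted[0] = $xxyyyyyxx  (last char: 'x')
  sorted[1] = x$xxyyyyyx  (last char: 'x')
  sorted[2] = xx$xxyyyyy  (last char: 'y')
  sorted[3] = xxyyyyyxx$  (last char: '$')
  sorted[4] = xyyyyyxx$x  (last char: 'x')
  sorted[5] = yxx$xxyyyy  (last char: 'y')
  sorted[6] = yyxx$xxyyy  (last char: 'y')
  sorted[7] = yyyxx$xxyy  (last char: 'y')
  sorted[8] = yyyyxx$xxy  (last char: 'y')
  sorted[9] = yyyyyxx$xx  (last char: 'x')
Last column: xxy$xyyyyx
Original string S is at sorted index 3

Answer: xxy$xyyyyx
3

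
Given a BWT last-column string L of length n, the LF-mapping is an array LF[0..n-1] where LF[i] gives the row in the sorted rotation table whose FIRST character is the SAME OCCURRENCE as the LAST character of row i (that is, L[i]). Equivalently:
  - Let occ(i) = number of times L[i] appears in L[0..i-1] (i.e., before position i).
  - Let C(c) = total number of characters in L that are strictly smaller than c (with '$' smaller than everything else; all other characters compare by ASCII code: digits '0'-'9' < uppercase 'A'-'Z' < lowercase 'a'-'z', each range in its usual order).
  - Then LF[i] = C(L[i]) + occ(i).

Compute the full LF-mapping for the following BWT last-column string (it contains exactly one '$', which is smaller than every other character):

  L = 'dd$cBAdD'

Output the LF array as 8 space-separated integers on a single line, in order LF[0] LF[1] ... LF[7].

Answer: 5 6 0 4 2 1 7 3

Derivation:
Char counts: '$':1, 'A':1, 'B':1, 'D':1, 'c':1, 'd':3
C (first-col start): C('$')=0, C('A')=1, C('B')=2, C('D')=3, C('c')=4, C('d')=5
L[0]='d': occ=0, LF[0]=C('d')+0=5+0=5
L[1]='d': occ=1, LF[1]=C('d')+1=5+1=6
L[2]='$': occ=0, LF[2]=C('$')+0=0+0=0
L[3]='c': occ=0, LF[3]=C('c')+0=4+0=4
L[4]='B': occ=0, LF[4]=C('B')+0=2+0=2
L[5]='A': occ=0, LF[5]=C('A')+0=1+0=1
L[6]='d': occ=2, LF[6]=C('d')+2=5+2=7
L[7]='D': occ=0, LF[7]=C('D')+0=3+0=3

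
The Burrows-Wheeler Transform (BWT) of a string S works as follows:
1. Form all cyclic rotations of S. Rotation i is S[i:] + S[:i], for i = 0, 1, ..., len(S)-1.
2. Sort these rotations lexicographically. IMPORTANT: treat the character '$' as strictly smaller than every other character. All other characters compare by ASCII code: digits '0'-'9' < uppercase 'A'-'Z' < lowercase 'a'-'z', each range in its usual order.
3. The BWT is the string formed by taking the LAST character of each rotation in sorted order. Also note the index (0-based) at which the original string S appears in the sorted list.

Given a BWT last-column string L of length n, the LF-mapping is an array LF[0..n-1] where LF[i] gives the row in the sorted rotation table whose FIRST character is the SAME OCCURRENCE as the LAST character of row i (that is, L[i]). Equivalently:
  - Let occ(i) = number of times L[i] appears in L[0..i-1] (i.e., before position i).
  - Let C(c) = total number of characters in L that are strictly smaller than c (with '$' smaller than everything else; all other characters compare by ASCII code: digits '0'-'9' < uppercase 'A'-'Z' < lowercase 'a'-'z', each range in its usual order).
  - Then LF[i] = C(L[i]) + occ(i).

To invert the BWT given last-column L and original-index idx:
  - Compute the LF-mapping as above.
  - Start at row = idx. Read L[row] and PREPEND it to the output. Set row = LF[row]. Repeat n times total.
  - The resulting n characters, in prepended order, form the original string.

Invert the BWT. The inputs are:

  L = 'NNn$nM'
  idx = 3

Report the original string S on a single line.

LF mapping: 2 3 4 0 5 1
Walk LF starting at row 3, prepending L[row]:
  step 1: row=3, L[3]='$', prepend. Next row=LF[3]=0
  step 2: row=0, L[0]='N', prepend. Next row=LF[0]=2
  step 3: row=2, L[2]='n', prepend. Next row=LF[2]=4
  step 4: row=4, L[4]='n', prepend. Next row=LF[4]=5
  step 5: row=5, L[5]='M', prepend. Next row=LF[5]=1
  step 6: row=1, L[1]='N', prepend. Next row=LF[1]=3
Reversed output: NMnnN$

Answer: NMnnN$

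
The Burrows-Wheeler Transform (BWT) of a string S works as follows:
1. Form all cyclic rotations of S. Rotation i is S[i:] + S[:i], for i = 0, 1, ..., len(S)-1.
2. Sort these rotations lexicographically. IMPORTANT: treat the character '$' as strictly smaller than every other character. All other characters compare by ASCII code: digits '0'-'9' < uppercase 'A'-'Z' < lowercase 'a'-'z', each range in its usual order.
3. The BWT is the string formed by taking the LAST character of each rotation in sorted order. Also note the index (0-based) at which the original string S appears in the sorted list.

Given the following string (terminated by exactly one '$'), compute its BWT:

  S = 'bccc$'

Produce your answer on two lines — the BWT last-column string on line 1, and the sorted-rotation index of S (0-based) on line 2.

Answer: c$ccb
1

Derivation:
All 5 rotations (rotation i = S[i:]+S[:i]):
  rot[0] = bccc$
  rot[1] = ccc$b
  rot[2] = cc$bc
  rot[3] = c$bcc
  rot[4] = $bccc
Sorted (with $ < everything):
  sorted[0] = $bccc  (last char: 'c')
  sorted[1] = bccc$  (last char: '$')
  sorted[2] = c$bcc  (last char: 'c')
  sorted[3] = cc$bc  (last char: 'c')
  sorted[4] = ccc$b  (last char: 'b')
Last column: c$ccb
Original string S is at sorted index 1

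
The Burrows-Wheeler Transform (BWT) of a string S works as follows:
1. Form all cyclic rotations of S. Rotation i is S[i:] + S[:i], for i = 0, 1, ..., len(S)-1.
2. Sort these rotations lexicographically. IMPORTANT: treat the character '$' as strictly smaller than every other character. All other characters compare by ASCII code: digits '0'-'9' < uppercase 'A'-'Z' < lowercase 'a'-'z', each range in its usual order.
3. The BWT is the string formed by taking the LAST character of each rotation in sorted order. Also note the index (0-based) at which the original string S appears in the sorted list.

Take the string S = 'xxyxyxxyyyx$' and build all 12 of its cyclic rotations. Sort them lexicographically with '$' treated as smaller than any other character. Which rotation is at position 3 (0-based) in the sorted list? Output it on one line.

All 12 rotations (rotation i = S[i:]+S[:i]):
  rot[0] = xxyxyxxyyyx$
  rot[1] = xyxyxxyyyx$x
  rot[2] = yxyxxyyyx$xx
  rot[3] = xyxxyyyx$xxy
  rot[4] = yxxyyyx$xxyx
  rot[5] = xxyyyx$xxyxy
  rot[6] = xyyyx$xxyxyx
  rot[7] = yyyx$xxyxyxx
  rot[8] = yyx$xxyxyxxy
  rot[9] = yx$xxyxyxxyy
  rot[10] = x$xxyxyxxyyy
  rot[11] = $xxyxyxxyyyx
Sorted (with $ < everything):
  sorted[0] = $xxyxyxxyyyx
  sorted[1] = x$xxyxyxxyyy
  sorted[2] = xxyxyxxyyyx$
  sorted[3] = xxyyyx$xxyxy
  sorted[4] = xyxxyyyx$xxy
  sorted[5] = xyxyxxyyyx$x
  sorted[6] = xyyyx$xxyxyx
  sorted[7] = yx$xxyxyxxyy
  sorted[8] = yxxyyyx$xxyx
  sorted[9] = yxyxxyyyx$xx
  sorted[10] = yyx$xxyxyxxy
  sorted[11] = yyyx$xxyxyxx
sorted[3] = xxyyyx$xxyxy

Answer: xxyyyx$xxyxy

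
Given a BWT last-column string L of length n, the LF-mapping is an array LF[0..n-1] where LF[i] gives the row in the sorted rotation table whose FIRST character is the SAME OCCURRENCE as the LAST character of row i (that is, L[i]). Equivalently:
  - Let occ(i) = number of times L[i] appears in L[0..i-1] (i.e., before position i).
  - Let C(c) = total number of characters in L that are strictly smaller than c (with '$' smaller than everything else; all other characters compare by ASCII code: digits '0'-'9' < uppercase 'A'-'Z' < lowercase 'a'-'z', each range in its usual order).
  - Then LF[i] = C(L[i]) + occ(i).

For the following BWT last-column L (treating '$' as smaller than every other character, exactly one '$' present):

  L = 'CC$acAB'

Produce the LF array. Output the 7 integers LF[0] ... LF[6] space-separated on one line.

Answer: 3 4 0 5 6 1 2

Derivation:
Char counts: '$':1, 'A':1, 'B':1, 'C':2, 'a':1, 'c':1
C (first-col start): C('$')=0, C('A')=1, C('B')=2, C('C')=3, C('a')=5, C('c')=6
L[0]='C': occ=0, LF[0]=C('C')+0=3+0=3
L[1]='C': occ=1, LF[1]=C('C')+1=3+1=4
L[2]='$': occ=0, LF[2]=C('$')+0=0+0=0
L[3]='a': occ=0, LF[3]=C('a')+0=5+0=5
L[4]='c': occ=0, LF[4]=C('c')+0=6+0=6
L[5]='A': occ=0, LF[5]=C('A')+0=1+0=1
L[6]='B': occ=0, LF[6]=C('B')+0=2+0=2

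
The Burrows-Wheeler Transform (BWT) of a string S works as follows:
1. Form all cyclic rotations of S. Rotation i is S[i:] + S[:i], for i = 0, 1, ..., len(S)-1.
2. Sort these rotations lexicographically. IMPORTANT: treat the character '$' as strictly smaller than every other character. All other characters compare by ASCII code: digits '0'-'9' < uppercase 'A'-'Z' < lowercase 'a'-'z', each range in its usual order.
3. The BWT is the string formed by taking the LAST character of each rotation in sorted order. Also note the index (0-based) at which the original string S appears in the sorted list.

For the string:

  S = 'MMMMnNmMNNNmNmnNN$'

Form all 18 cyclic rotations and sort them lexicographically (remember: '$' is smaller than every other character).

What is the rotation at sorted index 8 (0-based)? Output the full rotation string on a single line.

All 18 rotations (rotation i = S[i:]+S[:i]):
  rot[0] = MMMMnNmMNNNmNmnNN$
  rot[1] = MMMnNmMNNNmNmnNN$M
  rot[2] = MMnNmMNNNmNmnNN$MM
  rot[3] = MnNmMNNNmNmnNN$MMM
  rot[4] = nNmMNNNmNmnNN$MMMM
  rot[5] = NmMNNNmNmnNN$MMMMn
  rot[6] = mMNNNmNmnNN$MMMMnN
  rot[7] = MNNNmNmnNN$MMMMnNm
  rot[8] = NNNmNmnNN$MMMMnNmM
  rot[9] = NNmNmnNN$MMMMnNmMN
  rot[10] = NmNmnNN$MMMMnNmMNN
  rot[11] = mNmnNN$MMMMnNmMNNN
  rot[12] = NmnNN$MMMMnNmMNNNm
  rot[13] = mnNN$MMMMnNmMNNNmN
  rot[14] = nNN$MMMMnNmMNNNmNm
  rot[15] = NN$MMMMnNmMNNNmNmn
  rot[16] = N$MMMMnNmMNNNmNmnN
  rot[17] = $MMMMnNmMNNNmNmnNN
Sorted (with $ < everything):
  sorted[0] = $MMMMnNmMNNNmNmnNN
  sorted[1] = MMMMnNmMNNNmNmnNN$
  sorted[2] = MMMnNmMNNNmNmnNN$M
  sorted[3] = MMnNmMNNNmNmnNN$MM
  sorted[4] = MNNNmNmnNN$MMMMnNm
  sorted[5] = MnNmMNNNmNmnNN$MMM
  sorted[6] = N$MMMMnNmMNNNmNmnN
  sorted[7] = NN$MMMMnNmMNNNmNmn
  sorted[8] = NNNmNmnNN$MMMMnNmM
  sorted[9] = NNmNmnNN$MMMMnNmMN
  sorted[10] = NmMNNNmNmnNN$MMMMn
  sorted[11] = NmNmnNN$MMMMnNmMNN
  sorted[12] = NmnNN$MMMMnNmMNNNm
  sorted[13] = mMNNNmNmnNN$MMMMnN
  sorted[14] = mNmnNN$MMMMnNmMNNN
  sorted[15] = mnNN$MMMMnNmMNNNmN
  sorted[16] = nNN$MMMMnNmMNNNmNm
  sorted[17] = nNmMNNNmNmnNN$MMMM
sorted[8] = NNNmNmnNN$MMMMnNmM

Answer: NNNmNmnNN$MMMMnNmM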